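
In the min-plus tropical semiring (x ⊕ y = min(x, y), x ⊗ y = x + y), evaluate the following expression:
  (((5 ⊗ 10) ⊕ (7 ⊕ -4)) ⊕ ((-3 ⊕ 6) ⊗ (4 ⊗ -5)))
(((5 ⊗ 10) ⊕ (7 ⊕ -4)) ⊕ ((-3 ⊕ 6) ⊗ (4 ⊗ -5))) = -4

Expand innermost to outermost. Recall ⊕ takes the minimum of its arguments and ⊗ takes their sum. Working out the expression (((5 ⊗ 10) ⊕ (7 ⊕ -4)) ⊕ ((-3 ⊕ 6) ⊗ (4 ⊗ -5))) gives -4.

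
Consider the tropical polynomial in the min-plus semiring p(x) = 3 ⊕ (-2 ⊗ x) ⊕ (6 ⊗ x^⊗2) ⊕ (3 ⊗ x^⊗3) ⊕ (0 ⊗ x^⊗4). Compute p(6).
p(6) = 3

A tropical monomial a ⊗ x^⊗i evaluates to a + i · x. Evaluating each term at x = 6:
  Term 0 contributes 3 + 0 · 6 = 3
  Term 1 contributes -2 + 1 · 6 = 4
  Term 2 contributes 6 + 2 · 6 = 18
  Term 3 contributes 3 + 3 · 6 = 21
  Term 4 contributes 0 + 4 · 6 = 24
p(6) = ⊕ of these = min[3, 4, 18, 21, 24] = 3.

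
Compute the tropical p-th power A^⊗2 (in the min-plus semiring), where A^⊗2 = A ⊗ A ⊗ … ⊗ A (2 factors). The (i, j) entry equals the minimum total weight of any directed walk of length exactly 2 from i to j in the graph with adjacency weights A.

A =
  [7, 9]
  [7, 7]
A^⊗2 =
  [14, 16]
  [14, 14]

Each entry (A^⊗2)_ij equals the minimum over all length-2 walks i = v_0 → v_1 → … → v_2 = j of Σ_t A[v_t][v_{t+1}]. For example, for (i, j) = (0, 1) we minimise over 2 possible intermediate vertex sequences; the minimum is 16, attained along the walk 0 → 0 → 1.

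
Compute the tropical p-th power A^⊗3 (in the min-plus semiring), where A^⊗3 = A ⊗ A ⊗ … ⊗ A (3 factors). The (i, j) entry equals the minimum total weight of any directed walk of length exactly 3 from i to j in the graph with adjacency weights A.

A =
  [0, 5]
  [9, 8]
A^⊗3 =
  [0, 5]
  [9, 14]

Each entry (A^⊗3)_ij equals the minimum over all length-3 walks i = v_0 → v_1 → … → v_3 = j of Σ_t A[v_t][v_{t+1}]. For example, for (i, j) = (0, 1) we minimise over 4 possible intermediate vertex sequences; the minimum is 5, attained along the walk 0 → 0 → 0 → 1.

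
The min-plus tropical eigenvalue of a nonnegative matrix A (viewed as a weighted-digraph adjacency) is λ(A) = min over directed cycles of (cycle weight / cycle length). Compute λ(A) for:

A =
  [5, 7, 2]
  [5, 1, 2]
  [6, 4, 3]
λ(A) = 1

Enumerate directed cycles and compute their means (weight / length). Sample:
  cycle 0 → 0: weight = 5, length = 1, mean = 5/1 ≈ 5.000
  cycle 1 → 1: weight = 1, length = 1, mean = 1/1 ≈ 1.000
  cycle 2 → 2: weight = 3, length = 1, mean = 3/1 ≈ 3.000
  cycle 0 → 1 → 0: weight = 12, length = 2, mean = 12/2 ≈ 6.000
  cycle 0 → 2 → 0: weight = 8, length = 2, mean = 8/2 ≈ 4.000
  cycle 1 → 0 → 1: weight = 12, length = 2, mean = 12/2 ≈ 6.000
Minimum mean = 1.000, attained e.g. along the cycle 1 → 1 with weight 1 and length 1. So λ(A) = 1/1 = 1.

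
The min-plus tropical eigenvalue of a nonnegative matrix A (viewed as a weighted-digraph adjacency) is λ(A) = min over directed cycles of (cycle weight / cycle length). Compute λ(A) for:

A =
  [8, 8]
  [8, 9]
λ(A) = 8

Enumerate directed cycles and compute their means (weight / length). Sample:
  cycle 0 → 0: weight = 8, length = 1, mean = 8/1 ≈ 8.000
  cycle 1 → 1: weight = 9, length = 1, mean = 9/1 ≈ 9.000
  cycle 0 → 1 → 0: weight = 16, length = 2, mean = 16/2 ≈ 8.000
  cycle 1 → 0 → 1: weight = 16, length = 2, mean = 16/2 ≈ 8.000
Minimum mean = 8.000, attained e.g. along the cycle 0 → 0 with weight 8 and length 1. So λ(A) = 8/1 = 8.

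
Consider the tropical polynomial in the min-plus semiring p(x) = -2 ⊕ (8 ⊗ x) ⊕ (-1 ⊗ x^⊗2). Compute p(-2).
p(-2) = -5

A tropical monomial a ⊗ x^⊗i evaluates to a + i · x. Evaluating each term at x = -2:
  Term 0 contributes -2 + 0 · -2 = -2
  Term 1 contributes 8 + 1 · -2 = 6
  Term 2 contributes -1 + 2 · -2 = -5
p(-2) = ⊕ of these = min[-2, 6, -5] = -5.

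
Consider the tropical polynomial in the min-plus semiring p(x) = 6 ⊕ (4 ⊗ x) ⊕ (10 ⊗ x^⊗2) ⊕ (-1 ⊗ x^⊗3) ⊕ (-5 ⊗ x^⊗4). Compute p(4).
p(4) = 6

A tropical monomial a ⊗ x^⊗i evaluates to a + i · x. Evaluating each term at x = 4:
  Term 0 contributes 6 + 0 · 4 = 6
  Term 1 contributes 4 + 1 · 4 = 8
  Term 2 contributes 10 + 2 · 4 = 18
  Term 3 contributes -1 + 3 · 4 = 11
  Term 4 contributes -5 + 4 · 4 = 11
p(4) = ⊕ of these = min[6, 8, 18, 11, 11] = 6.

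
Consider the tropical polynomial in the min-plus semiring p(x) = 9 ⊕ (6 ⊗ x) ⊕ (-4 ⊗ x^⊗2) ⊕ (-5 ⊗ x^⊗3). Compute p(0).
p(0) = -5

A tropical monomial a ⊗ x^⊗i evaluates to a + i · x. Evaluating each term at x = 0:
  Term 0 contributes 9 + 0 · 0 = 9
  Term 1 contributes 6 + 1 · 0 = 6
  Term 2 contributes -4 + 2 · 0 = -4
  Term 3 contributes -5 + 3 · 0 = -5
p(0) = ⊕ of these = min[9, 6, -4, -5] = -5.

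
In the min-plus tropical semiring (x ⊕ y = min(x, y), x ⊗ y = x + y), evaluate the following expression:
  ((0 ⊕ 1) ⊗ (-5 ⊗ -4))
((0 ⊕ 1) ⊗ (-5 ⊗ -4)) = -9

Expand innermost to outermost. Recall ⊕ takes the minimum of its arguments and ⊗ takes their sum. Working out the expression ((0 ⊕ 1) ⊗ (-5 ⊗ -4)) gives -9.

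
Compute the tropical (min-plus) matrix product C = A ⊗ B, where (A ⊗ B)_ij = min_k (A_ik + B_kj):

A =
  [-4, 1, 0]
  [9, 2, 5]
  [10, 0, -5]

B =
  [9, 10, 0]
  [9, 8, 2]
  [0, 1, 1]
A ⊗ B =
  [0, 1, -4]
  [5, 6, 4]
  [-5, -4, -4]

Apply the min-plus product entry-by-entry:
  C[0][0] = min over k of (A[0][0] + B[0][0] = -4 + 9 = 5, A[0][1] + B[1][0] = 1 + 9 = 10, A[0][2] + B[2][0] = 0 + 0 = 0) = 0 (attained at k = 2)
  C[0][1] = min over k of (A[0][0] + B[0][1] = -4 + 10 = 6, A[0][1] + B[1][1] = 1 + 8 = 9, A[0][2] + B[2][1] = 0 + 1 = 1) = 1 (attained at k = 2)
  C[0][2] = min over k of (A[0][0] + B[0][2] = -4 + 0 = -4, A[0][1] + B[1][2] = 1 + 2 = 3, A[0][2] + B[2][2] = 0 + 1 = 1) = -4 (attained at k = 0)
  C[1][0] = min over k of (A[1][0] + B[0][0] = 9 + 9 = 18, A[1][1] + B[1][0] = 2 + 9 = 11, A[1][2] + B[2][0] = 5 + 0 = 5) = 5 (attained at k = 2)
  C[1][1] = min over k of (A[1][0] + B[0][1] = 9 + 10 = 19, A[1][1] + B[1][1] = 2 + 8 = 10, A[1][2] + B[2][1] = 5 + 1 = 6) = 6 (attained at k = 2)
  C[1][2] = min over k of (A[1][0] + B[0][2] = 9 + 0 = 9, A[1][1] + B[1][2] = 2 + 2 = 4, A[1][2] + B[2][2] = 5 + 1 = 6) = 4 (attained at k = 1)
  C[2][0] = min over k of (A[2][0] + B[0][0] = 10 + 9 = 19, A[2][1] + B[1][0] = 0 + 9 = 9, A[2][2] + B[2][0] = -5 + 0 = -5) = -5 (attained at k = 2)
  C[2][1] = min over k of (A[2][0] + B[0][1] = 10 + 10 = 20, A[2][1] + B[1][1] = 0 + 8 = 8, A[2][2] + B[2][1] = -5 + 1 = -4) = -4 (attained at k = 2)
  C[2][2] = min over k of (A[2][0] + B[0][2] = 10 + 0 = 10, A[2][1] + B[1][2] = 0 + 2 = 2, A[2][2] + B[2][2] = -5 + 1 = -4) = -4 (attained at k = 2)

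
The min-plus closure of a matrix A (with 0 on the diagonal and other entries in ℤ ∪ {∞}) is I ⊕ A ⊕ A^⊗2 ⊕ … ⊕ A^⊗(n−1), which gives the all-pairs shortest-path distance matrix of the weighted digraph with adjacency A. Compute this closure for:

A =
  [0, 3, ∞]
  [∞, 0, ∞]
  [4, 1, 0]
Closure =
  [0, 3, ∞]
  [∞, 0, ∞]
  [4, 1, 0]

This is the Floyd-Warshall all-pairs shortest-path computation. For each intermediate vertex k = 0, 1, …, 2, update dist[i][j] ← min(dist[i][j], dist[i][k] + dist[k][j]). The final matrix gives, for each (i, j), the minimum total weight of any directed path from i to j (possibly empty when i = j).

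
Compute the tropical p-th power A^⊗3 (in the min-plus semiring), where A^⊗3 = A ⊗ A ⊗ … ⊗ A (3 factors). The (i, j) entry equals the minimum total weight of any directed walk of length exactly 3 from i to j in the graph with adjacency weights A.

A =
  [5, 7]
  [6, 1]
A^⊗3 =
  [14, 9]
  [8, 3]

Each entry (A^⊗3)_ij equals the minimum over all length-3 walks i = v_0 → v_1 → … → v_3 = j of Σ_t A[v_t][v_{t+1}]. For example, for (i, j) = (0, 1) we minimise over 4 possible intermediate vertex sequences; the minimum is 9, attained along the walk 0 → 1 → 1 → 1.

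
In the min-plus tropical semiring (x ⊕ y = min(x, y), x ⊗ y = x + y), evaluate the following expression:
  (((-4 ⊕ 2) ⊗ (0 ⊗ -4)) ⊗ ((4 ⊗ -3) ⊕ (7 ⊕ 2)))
(((-4 ⊕ 2) ⊗ (0 ⊗ -4)) ⊗ ((4 ⊗ -3) ⊕ (7 ⊕ 2))) = -7

Expand innermost to outermost. Recall ⊕ takes the minimum of its arguments and ⊗ takes their sum. Working out the expression (((-4 ⊕ 2) ⊗ (0 ⊗ -4)) ⊗ ((4 ⊗ -3) ⊕ (7 ⊕ 2))) gives -7.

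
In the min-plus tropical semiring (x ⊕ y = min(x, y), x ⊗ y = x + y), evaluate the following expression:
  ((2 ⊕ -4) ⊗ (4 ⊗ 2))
((2 ⊕ -4) ⊗ (4 ⊗ 2)) = 2

Expand innermost to outermost. Recall ⊕ takes the minimum of its arguments and ⊗ takes their sum. Working out the expression ((2 ⊕ -4) ⊗ (4 ⊗ 2)) gives 2.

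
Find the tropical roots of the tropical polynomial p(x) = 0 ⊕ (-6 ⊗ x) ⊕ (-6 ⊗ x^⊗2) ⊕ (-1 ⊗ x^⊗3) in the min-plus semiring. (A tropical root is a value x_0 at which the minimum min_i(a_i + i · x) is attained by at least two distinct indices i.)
Roots: {-5, 0, 6}

Each tropical root is a break point of the lower envelope of the lines y = a_i + i · x (there are 4 lines, with slopes 0, 1, ..., 3). Only the lines that attain the minimum somewhere contribute to roots; other lines are dominated. Here the surviving (envelope) indices are i = 3, i = 2, i = 1, i = 0.
Intersections between consecutive envelope lines give the roots: for adjacent envelope indices i < j the intersection is x = (a_i − a_j) / (j − i). Reading off the sorted break points: {-5, 0, 6}.
Verification: at each break x_0, at least two indices attain the minimum of min_i(a_i + i · x_0).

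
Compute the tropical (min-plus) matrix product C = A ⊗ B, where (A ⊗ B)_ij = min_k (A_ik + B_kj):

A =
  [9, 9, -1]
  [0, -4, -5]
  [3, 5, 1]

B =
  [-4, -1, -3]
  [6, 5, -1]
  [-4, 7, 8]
A ⊗ B =
  [-5, 6, 6]
  [-9, -1, -5]
  [-3, 2, 0]

Apply the min-plus product entry-by-entry:
  C[0][0] = min over k of (A[0][0] + B[0][0] = 9 + -4 = 5, A[0][1] + B[1][0] = 9 + 6 = 15, A[0][2] + B[2][0] = -1 + -4 = -5) = -5 (attained at k = 2)
  C[0][1] = min over k of (A[0][0] + B[0][1] = 9 + -1 = 8, A[0][1] + B[1][1] = 9 + 5 = 14, A[0][2] + B[2][1] = -1 + 7 = 6) = 6 (attained at k = 2)
  C[0][2] = min over k of (A[0][0] + B[0][2] = 9 + -3 = 6, A[0][1] + B[1][2] = 9 + -1 = 8, A[0][2] + B[2][2] = -1 + 8 = 7) = 6 (attained at k = 0)
  C[1][0] = min over k of (A[1][0] + B[0][0] = 0 + -4 = -4, A[1][1] + B[1][0] = -4 + 6 = 2, A[1][2] + B[2][0] = -5 + -4 = -9) = -9 (attained at k = 2)
  C[1][1] = min over k of (A[1][0] + B[0][1] = 0 + -1 = -1, A[1][1] + B[1][1] = -4 + 5 = 1, A[1][2] + B[2][1] = -5 + 7 = 2) = -1 (attained at k = 0)
  C[1][2] = min over k of (A[1][0] + B[0][2] = 0 + -3 = -3, A[1][1] + B[1][2] = -4 + -1 = -5, A[1][2] + B[2][2] = -5 + 8 = 3) = -5 (attained at k = 1)
  C[2][0] = min over k of (A[2][0] + B[0][0] = 3 + -4 = -1, A[2][1] + B[1][0] = 5 + 6 = 11, A[2][2] + B[2][0] = 1 + -4 = -3) = -3 (attained at k = 2)
  C[2][1] = min over k of (A[2][0] + B[0][1] = 3 + -1 = 2, A[2][1] + B[1][1] = 5 + 5 = 10, A[2][2] + B[2][1] = 1 + 7 = 8) = 2 (attained at k = 0)
  C[2][2] = min over k of (A[2][0] + B[0][2] = 3 + -3 = 0, A[2][1] + B[1][2] = 5 + -1 = 4, A[2][2] + B[2][2] = 1 + 8 = 9) = 0 (attained at k = 0)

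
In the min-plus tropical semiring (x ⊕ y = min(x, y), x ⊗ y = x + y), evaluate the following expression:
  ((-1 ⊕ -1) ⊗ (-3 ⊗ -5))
((-1 ⊕ -1) ⊗ (-3 ⊗ -5)) = -9

Expand innermost to outermost. Recall ⊕ takes the minimum of its arguments and ⊗ takes their sum. Working out the expression ((-1 ⊕ -1) ⊗ (-3 ⊗ -5)) gives -9.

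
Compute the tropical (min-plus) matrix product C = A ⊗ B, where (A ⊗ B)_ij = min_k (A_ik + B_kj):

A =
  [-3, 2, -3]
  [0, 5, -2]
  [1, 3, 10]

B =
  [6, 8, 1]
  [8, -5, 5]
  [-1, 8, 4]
A ⊗ B =
  [-4, -3, -2]
  [-3, 0, 1]
  [7, -2, 2]

Apply the min-plus product entry-by-entry:
  C[0][0] = min over k of (A[0][0] + B[0][0] = -3 + 6 = 3, A[0][1] + B[1][0] = 2 + 8 = 10, A[0][2] + B[2][0] = -3 + -1 = -4) = -4 (attained at k = 2)
  C[0][1] = min over k of (A[0][0] + B[0][1] = -3 + 8 = 5, A[0][1] + B[1][1] = 2 + -5 = -3, A[0][2] + B[2][1] = -3 + 8 = 5) = -3 (attained at k = 1)
  C[0][2] = min over k of (A[0][0] + B[0][2] = -3 + 1 = -2, A[0][1] + B[1][2] = 2 + 5 = 7, A[0][2] + B[2][2] = -3 + 4 = 1) = -2 (attained at k = 0)
  C[1][0] = min over k of (A[1][0] + B[0][0] = 0 + 6 = 6, A[1][1] + B[1][0] = 5 + 8 = 13, A[1][2] + B[2][0] = -2 + -1 = -3) = -3 (attained at k = 2)
  C[1][1] = min over k of (A[1][0] + B[0][1] = 0 + 8 = 8, A[1][1] + B[1][1] = 5 + -5 = 0, A[1][2] + B[2][1] = -2 + 8 = 6) = 0 (attained at k = 1)
  C[1][2] = min over k of (A[1][0] + B[0][2] = 0 + 1 = 1, A[1][1] + B[1][2] = 5 + 5 = 10, A[1][2] + B[2][2] = -2 + 4 = 2) = 1 (attained at k = 0)
  C[2][0] = min over k of (A[2][0] + B[0][0] = 1 + 6 = 7, A[2][1] + B[1][0] = 3 + 8 = 11, A[2][2] + B[2][0] = 10 + -1 = 9) = 7 (attained at k = 0)
  C[2][1] = min over k of (A[2][0] + B[0][1] = 1 + 8 = 9, A[2][1] + B[1][1] = 3 + -5 = -2, A[2][2] + B[2][1] = 10 + 8 = 18) = -2 (attained at k = 1)
  C[2][2] = min over k of (A[2][0] + B[0][2] = 1 + 1 = 2, A[2][1] + B[1][2] = 3 + 5 = 8, A[2][2] + B[2][2] = 10 + 4 = 14) = 2 (attained at k = 0)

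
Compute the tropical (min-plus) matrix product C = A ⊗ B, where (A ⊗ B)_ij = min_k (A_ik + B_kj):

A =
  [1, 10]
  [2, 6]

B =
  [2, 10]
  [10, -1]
A ⊗ B =
  [3, 9]
  [4, 5]

Apply the min-plus product entry-by-entry:
  C[0][0] = min over k of (A[0][0] + B[0][0] = 1 + 2 = 3, A[0][1] + B[1][0] = 10 + 10 = 20) = 3 (attained at k = 0)
  C[0][1] = min over k of (A[0][0] + B[0][1] = 1 + 10 = 11, A[0][1] + B[1][1] = 10 + -1 = 9) = 9 (attained at k = 1)
  C[1][0] = min over k of (A[1][0] + B[0][0] = 2 + 2 = 4, A[1][1] + B[1][0] = 6 + 10 = 16) = 4 (attained at k = 0)
  C[1][1] = min over k of (A[1][0] + B[0][1] = 2 + 10 = 12, A[1][1] + B[1][1] = 6 + -1 = 5) = 5 (attained at k = 1)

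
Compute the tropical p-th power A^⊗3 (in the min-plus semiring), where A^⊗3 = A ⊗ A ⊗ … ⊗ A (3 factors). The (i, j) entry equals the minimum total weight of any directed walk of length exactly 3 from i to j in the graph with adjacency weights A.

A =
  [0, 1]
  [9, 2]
A^⊗3 =
  [0, 1]
  [9, 6]

Each entry (A^⊗3)_ij equals the minimum over all length-3 walks i = v_0 → v_1 → … → v_3 = j of Σ_t A[v_t][v_{t+1}]. For example, for (i, j) = (0, 1) we minimise over 4 possible intermediate vertex sequences; the minimum is 1, attained along the walk 0 → 0 → 0 → 1.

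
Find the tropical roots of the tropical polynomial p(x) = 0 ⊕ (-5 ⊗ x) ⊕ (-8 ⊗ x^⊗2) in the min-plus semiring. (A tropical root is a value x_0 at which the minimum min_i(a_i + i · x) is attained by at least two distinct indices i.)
Roots: {3, 5}

Each tropical root is a break point of the lower envelope of the lines y = a_i + i · x (there are 3 lines, with slopes 0, 1, ..., 2). Only the lines that attain the minimum somewhere contribute to roots; other lines are dominated. Here the surviving (envelope) indices are i = 2, i = 1, i = 0.
Intersections between consecutive envelope lines give the roots: for adjacent envelope indices i < j the intersection is x = (a_i − a_j) / (j − i). Reading off the sorted break points: {3, 5}.
Verification: at each break x_0, at least two indices attain the minimum of min_i(a_i + i · x_0).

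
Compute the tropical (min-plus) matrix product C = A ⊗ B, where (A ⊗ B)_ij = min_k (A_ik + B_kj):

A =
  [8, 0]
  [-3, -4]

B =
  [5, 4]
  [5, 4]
A ⊗ B =
  [5, 4]
  [1, 0]

Apply the min-plus product entry-by-entry:
  C[0][0] = min over k of (A[0][0] + B[0][0] = 8 + 5 = 13, A[0][1] + B[1][0] = 0 + 5 = 5) = 5 (attained at k = 1)
  C[0][1] = min over k of (A[0][0] + B[0][1] = 8 + 4 = 12, A[0][1] + B[1][1] = 0 + 4 = 4) = 4 (attained at k = 1)
  C[1][0] = min over k of (A[1][0] + B[0][0] = -3 + 5 = 2, A[1][1] + B[1][0] = -4 + 5 = 1) = 1 (attained at k = 1)
  C[1][1] = min over k of (A[1][0] + B[0][1] = -3 + 4 = 1, A[1][1] + B[1][1] = -4 + 4 = 0) = 0 (attained at k = 1)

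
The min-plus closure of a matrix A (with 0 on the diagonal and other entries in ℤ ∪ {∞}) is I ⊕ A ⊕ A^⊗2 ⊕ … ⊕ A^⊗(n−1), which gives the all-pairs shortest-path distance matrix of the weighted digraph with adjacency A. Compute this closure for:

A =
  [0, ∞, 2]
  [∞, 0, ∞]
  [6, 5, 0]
Closure =
  [0, 7, 2]
  [∞, 0, ∞]
  [6, 5, 0]

This is the Floyd-Warshall all-pairs shortest-path computation. For each intermediate vertex k = 0, 1, …, 2, update dist[i][j] ← min(dist[i][j], dist[i][k] + dist[k][j]). The final matrix gives, for each (i, j), the minimum total weight of any directed path from i to j (possibly empty when i = j).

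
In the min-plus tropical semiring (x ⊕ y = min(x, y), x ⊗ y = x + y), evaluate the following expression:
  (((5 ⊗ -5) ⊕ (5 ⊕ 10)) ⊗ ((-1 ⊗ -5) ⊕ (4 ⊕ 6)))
(((5 ⊗ -5) ⊕ (5 ⊕ 10)) ⊗ ((-1 ⊗ -5) ⊕ (4 ⊕ 6))) = -6

Expand innermost to outermost. Recall ⊕ takes the minimum of its arguments and ⊗ takes their sum. Working out the expression (((5 ⊗ -5) ⊕ (5 ⊕ 10)) ⊗ ((-1 ⊗ -5) ⊕ (4 ⊕ 6))) gives -6.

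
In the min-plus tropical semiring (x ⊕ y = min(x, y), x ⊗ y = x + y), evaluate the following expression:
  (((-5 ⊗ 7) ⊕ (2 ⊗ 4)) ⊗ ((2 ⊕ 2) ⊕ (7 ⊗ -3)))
(((-5 ⊗ 7) ⊕ (2 ⊗ 4)) ⊗ ((2 ⊕ 2) ⊕ (7 ⊗ -3))) = 4

Expand innermost to outermost. Recall ⊕ takes the minimum of its arguments and ⊗ takes their sum. Working out the expression (((-5 ⊗ 7) ⊕ (2 ⊗ 4)) ⊗ ((2 ⊕ 2) ⊕ (7 ⊗ -3))) gives 4.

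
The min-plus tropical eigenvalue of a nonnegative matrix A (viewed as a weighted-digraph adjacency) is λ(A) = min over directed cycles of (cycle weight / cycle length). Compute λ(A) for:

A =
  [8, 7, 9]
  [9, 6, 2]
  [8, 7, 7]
λ(A) = 9/2

Enumerate directed cycles and compute their means (weight / length). Sample:
  cycle 0 → 0: weight = 8, length = 1, mean = 8/1 ≈ 8.000
  cycle 1 → 1: weight = 6, length = 1, mean = 6/1 ≈ 6.000
  cycle 2 → 2: weight = 7, length = 1, mean = 7/1 ≈ 7.000
  cycle 0 → 1 → 0: weight = 16, length = 2, mean = 16/2 ≈ 8.000
  cycle 0 → 2 → 0: weight = 17, length = 2, mean = 17/2 ≈ 8.500
  cycle 1 → 0 → 1: weight = 16, length = 2, mean = 16/2 ≈ 8.000
Minimum mean = 4.500, attained e.g. along the cycle 1 → 2 → 1 with weight 9 and length 2. So λ(A) = 9/2 = 9/2.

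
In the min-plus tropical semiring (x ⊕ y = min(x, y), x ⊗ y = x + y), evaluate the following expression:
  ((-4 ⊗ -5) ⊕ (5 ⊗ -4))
((-4 ⊗ -5) ⊕ (5 ⊗ -4)) = -9

Expand innermost to outermost. Recall ⊕ takes the minimum of its arguments and ⊗ takes their sum. Working out the expression ((-4 ⊗ -5) ⊕ (5 ⊗ -4)) gives -9.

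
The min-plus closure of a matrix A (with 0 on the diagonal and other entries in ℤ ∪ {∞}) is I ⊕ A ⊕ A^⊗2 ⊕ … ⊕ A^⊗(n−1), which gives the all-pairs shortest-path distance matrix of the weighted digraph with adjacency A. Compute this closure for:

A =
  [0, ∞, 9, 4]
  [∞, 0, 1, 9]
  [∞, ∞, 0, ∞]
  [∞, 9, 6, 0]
Closure =
  [0, 13, 9, 4]
  [∞, 0, 1, 9]
  [∞, ∞, 0, ∞]
  [∞, 9, 6, 0]

This is the Floyd-Warshall all-pairs shortest-path computation. For each intermediate vertex k = 0, 1, …, 3, update dist[i][j] ← min(dist[i][j], dist[i][k] + dist[k][j]). The final matrix gives, for each (i, j), the minimum total weight of any directed path from i to j (possibly empty when i = j).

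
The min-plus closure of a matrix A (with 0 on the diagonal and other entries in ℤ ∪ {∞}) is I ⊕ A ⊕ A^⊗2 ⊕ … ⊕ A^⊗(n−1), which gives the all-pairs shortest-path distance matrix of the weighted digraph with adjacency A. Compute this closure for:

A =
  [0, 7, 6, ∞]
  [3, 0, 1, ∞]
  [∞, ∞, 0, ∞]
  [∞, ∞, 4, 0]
Closure =
  [0, 7, 6, ∞]
  [3, 0, 1, ∞]
  [∞, ∞, 0, ∞]
  [∞, ∞, 4, 0]

This is the Floyd-Warshall all-pairs shortest-path computation. For each intermediate vertex k = 0, 1, …, 3, update dist[i][j] ← min(dist[i][j], dist[i][k] + dist[k][j]). The final matrix gives, for each (i, j), the minimum total weight of any directed path from i to j (possibly empty when i = j).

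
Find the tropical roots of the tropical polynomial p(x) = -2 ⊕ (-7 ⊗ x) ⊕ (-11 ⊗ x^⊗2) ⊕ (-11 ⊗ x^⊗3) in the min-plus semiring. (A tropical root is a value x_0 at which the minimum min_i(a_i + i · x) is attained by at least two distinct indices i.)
Roots: {0, 4, 5}

Each tropical root is a break point of the lower envelope of the lines y = a_i + i · x (there are 4 lines, with slopes 0, 1, ..., 3). Only the lines that attain the minimum somewhere contribute to roots; other lines are dominated. Here the surviving (envelope) indices are i = 3, i = 2, i = 1, i = 0.
Intersections between consecutive envelope lines give the roots: for adjacent envelope indices i < j the intersection is x = (a_i − a_j) / (j − i). Reading off the sorted break points: {0, 4, 5}.
Verification: at each break x_0, at least two indices attain the minimum of min_i(a_i + i · x_0).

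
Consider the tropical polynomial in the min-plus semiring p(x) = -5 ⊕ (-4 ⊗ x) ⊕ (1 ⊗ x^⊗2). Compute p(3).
p(3) = -5

A tropical monomial a ⊗ x^⊗i evaluates to a + i · x. Evaluating each term at x = 3:
  Term 0 contributes -5 + 0 · 3 = -5
  Term 1 contributes -4 + 1 · 3 = -1
  Term 2 contributes 1 + 2 · 3 = 7
p(3) = ⊕ of these = min[-5, -1, 7] = -5.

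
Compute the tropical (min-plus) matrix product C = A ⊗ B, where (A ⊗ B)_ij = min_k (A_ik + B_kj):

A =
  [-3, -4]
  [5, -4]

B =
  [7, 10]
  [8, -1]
A ⊗ B =
  [4, -5]
  [4, -5]

Apply the min-plus product entry-by-entry:
  C[0][0] = min over k of (A[0][0] + B[0][0] = -3 + 7 = 4, A[0][1] + B[1][0] = -4 + 8 = 4) = 4 (attained at k = 0)
  C[0][1] = min over k of (A[0][0] + B[0][1] = -3 + 10 = 7, A[0][1] + B[1][1] = -4 + -1 = -5) = -5 (attained at k = 1)
  C[1][0] = min over k of (A[1][0] + B[0][0] = 5 + 7 = 12, A[1][1] + B[1][0] = -4 + 8 = 4) = 4 (attained at k = 1)
  C[1][1] = min over k of (A[1][0] + B[0][1] = 5 + 10 = 15, A[1][1] + B[1][1] = -4 + -1 = -5) = -5 (attained at k = 1)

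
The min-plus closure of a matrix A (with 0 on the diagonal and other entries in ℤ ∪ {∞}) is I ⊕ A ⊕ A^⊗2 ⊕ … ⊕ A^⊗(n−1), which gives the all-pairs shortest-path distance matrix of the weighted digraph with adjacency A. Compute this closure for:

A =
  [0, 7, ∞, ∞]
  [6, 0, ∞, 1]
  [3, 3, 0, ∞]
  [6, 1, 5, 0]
Closure =
  [0, 7, 13, 8]
  [6, 0, 6, 1]
  [3, 3, 0, 4]
  [6, 1, 5, 0]

This is the Floyd-Warshall all-pairs shortest-path computation. For each intermediate vertex k = 0, 1, …, 3, update dist[i][j] ← min(dist[i][j], dist[i][k] + dist[k][j]). The final matrix gives, for each (i, j), the minimum total weight of any directed path from i to j (possibly empty when i = j).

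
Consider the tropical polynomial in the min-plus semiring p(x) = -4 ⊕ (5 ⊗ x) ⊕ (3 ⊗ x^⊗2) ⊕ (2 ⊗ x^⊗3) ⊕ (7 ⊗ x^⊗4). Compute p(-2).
p(-2) = -4

A tropical monomial a ⊗ x^⊗i evaluates to a + i · x. Evaluating each term at x = -2:
  Term 0 contributes -4 + 0 · -2 = -4
  Term 1 contributes 5 + 1 · -2 = 3
  Term 2 contributes 3 + 2 · -2 = -1
  Term 3 contributes 2 + 3 · -2 = -4
  Term 4 contributes 7 + 4 · -2 = -1
p(-2) = ⊕ of these = min[-4, 3, -1, -4, -1] = -4.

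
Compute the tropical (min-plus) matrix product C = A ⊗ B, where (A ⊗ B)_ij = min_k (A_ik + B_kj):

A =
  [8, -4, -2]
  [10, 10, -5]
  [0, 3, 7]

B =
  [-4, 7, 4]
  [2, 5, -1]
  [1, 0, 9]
A ⊗ B =
  [-2, -2, -5]
  [-4, -5, 4]
  [-4, 7, 2]

Apply the min-plus product entry-by-entry:
  C[0][0] = min over k of (A[0][0] + B[0][0] = 8 + -4 = 4, A[0][1] + B[1][0] = -4 + 2 = -2, A[0][2] + B[2][0] = -2 + 1 = -1) = -2 (attained at k = 1)
  C[0][1] = min over k of (A[0][0] + B[0][1] = 8 + 7 = 15, A[0][1] + B[1][1] = -4 + 5 = 1, A[0][2] + B[2][1] = -2 + 0 = -2) = -2 (attained at k = 2)
  C[0][2] = min over k of (A[0][0] + B[0][2] = 8 + 4 = 12, A[0][1] + B[1][2] = -4 + -1 = -5, A[0][2] + B[2][2] = -2 + 9 = 7) = -5 (attained at k = 1)
  C[1][0] = min over k of (A[1][0] + B[0][0] = 10 + -4 = 6, A[1][1] + B[1][0] = 10 + 2 = 12, A[1][2] + B[2][0] = -5 + 1 = -4) = -4 (attained at k = 2)
  C[1][1] = min over k of (A[1][0] + B[0][1] = 10 + 7 = 17, A[1][1] + B[1][1] = 10 + 5 = 15, A[1][2] + B[2][1] = -5 + 0 = -5) = -5 (attained at k = 2)
  C[1][2] = min over k of (A[1][0] + B[0][2] = 10 + 4 = 14, A[1][1] + B[1][2] = 10 + -1 = 9, A[1][2] + B[2][2] = -5 + 9 = 4) = 4 (attained at k = 2)
  C[2][0] = min over k of (A[2][0] + B[0][0] = 0 + -4 = -4, A[2][1] + B[1][0] = 3 + 2 = 5, A[2][2] + B[2][0] = 7 + 1 = 8) = -4 (attained at k = 0)
  C[2][1] = min over k of (A[2][0] + B[0][1] = 0 + 7 = 7, A[2][1] + B[1][1] = 3 + 5 = 8, A[2][2] + B[2][1] = 7 + 0 = 7) = 7 (attained at k = 0)
  C[2][2] = min over k of (A[2][0] + B[0][2] = 0 + 4 = 4, A[2][1] + B[1][2] = 3 + -1 = 2, A[2][2] + B[2][2] = 7 + 9 = 16) = 2 (attained at k = 1)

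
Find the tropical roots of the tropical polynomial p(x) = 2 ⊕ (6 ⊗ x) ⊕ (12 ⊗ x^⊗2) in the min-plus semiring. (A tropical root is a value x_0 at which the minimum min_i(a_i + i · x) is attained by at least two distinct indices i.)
Roots: {-6, -4}

Each tropical root is a break point of the lower envelope of the lines y = a_i + i · x (there are 3 lines, with slopes 0, 1, ..., 2). Only the lines that attain the minimum somewhere contribute to roots; other lines are dominated. Here the surviving (envelope) indices are i = 2, i = 1, i = 0.
Intersections between consecutive envelope lines give the roots: for adjacent envelope indices i < j the intersection is x = (a_i − a_j) / (j − i). Reading off the sorted break points: {-6, -4}.
Verification: at each break x_0, at least two indices attain the minimum of min_i(a_i + i · x_0).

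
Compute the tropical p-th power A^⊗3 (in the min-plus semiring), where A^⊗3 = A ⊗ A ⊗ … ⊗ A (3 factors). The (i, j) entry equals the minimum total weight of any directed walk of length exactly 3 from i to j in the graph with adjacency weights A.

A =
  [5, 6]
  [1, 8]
A^⊗3 =
  [12, 13]
  [8, 12]

Each entry (A^⊗3)_ij equals the minimum over all length-3 walks i = v_0 → v_1 → … → v_3 = j of Σ_t A[v_t][v_{t+1}]. For example, for (i, j) = (0, 1) we minimise over 4 possible intermediate vertex sequences; the minimum is 13, attained along the walk 0 → 1 → 0 → 1.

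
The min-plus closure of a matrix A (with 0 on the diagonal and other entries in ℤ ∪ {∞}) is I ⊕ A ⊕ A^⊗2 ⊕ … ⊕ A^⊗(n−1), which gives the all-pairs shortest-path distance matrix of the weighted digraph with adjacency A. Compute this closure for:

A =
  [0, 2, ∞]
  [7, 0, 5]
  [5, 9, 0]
Closure =
  [0, 2, 7]
  [7, 0, 5]
  [5, 7, 0]

This is the Floyd-Warshall all-pairs shortest-path computation. For each intermediate vertex k = 0, 1, …, 2, update dist[i][j] ← min(dist[i][j], dist[i][k] + dist[k][j]). The final matrix gives, for each (i, j), the minimum total weight of any directed path from i to j (possibly empty when i = j).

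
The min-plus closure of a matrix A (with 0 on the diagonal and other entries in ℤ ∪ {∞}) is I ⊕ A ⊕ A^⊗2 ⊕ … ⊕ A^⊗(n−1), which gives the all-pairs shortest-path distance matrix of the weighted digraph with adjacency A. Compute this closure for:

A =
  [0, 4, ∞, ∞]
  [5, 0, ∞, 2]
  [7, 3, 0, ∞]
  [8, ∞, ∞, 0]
Closure =
  [0, 4, ∞, 6]
  [5, 0, ∞, 2]
  [7, 3, 0, 5]
  [8, 12, ∞, 0]

This is the Floyd-Warshall all-pairs shortest-path computation. For each intermediate vertex k = 0, 1, …, 3, update dist[i][j] ← min(dist[i][j], dist[i][k] + dist[k][j]). The final matrix gives, for each (i, j), the minimum total weight of any directed path from i to j (possibly empty when i = j).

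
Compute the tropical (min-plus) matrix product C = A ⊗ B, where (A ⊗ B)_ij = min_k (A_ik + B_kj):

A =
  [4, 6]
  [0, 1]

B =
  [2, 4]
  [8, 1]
A ⊗ B =
  [6, 7]
  [2, 2]

Apply the min-plus product entry-by-entry:
  C[0][0] = min over k of (A[0][0] + B[0][0] = 4 + 2 = 6, A[0][1] + B[1][0] = 6 + 8 = 14) = 6 (attained at k = 0)
  C[0][1] = min over k of (A[0][0] + B[0][1] = 4 + 4 = 8, A[0][1] + B[1][1] = 6 + 1 = 7) = 7 (attained at k = 1)
  C[1][0] = min over k of (A[1][0] + B[0][0] = 0 + 2 = 2, A[1][1] + B[1][0] = 1 + 8 = 9) = 2 (attained at k = 0)
  C[1][1] = min over k of (A[1][0] + B[0][1] = 0 + 4 = 4, A[1][1] + B[1][1] = 1 + 1 = 2) = 2 (attained at k = 1)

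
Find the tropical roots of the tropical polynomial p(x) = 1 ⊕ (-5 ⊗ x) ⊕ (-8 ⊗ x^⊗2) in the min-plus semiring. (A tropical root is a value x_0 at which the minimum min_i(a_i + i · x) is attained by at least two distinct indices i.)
Roots: {3, 6}

Each tropical root is a break point of the lower envelope of the lines y = a_i + i · x (there are 3 lines, with slopes 0, 1, ..., 2). Only the lines that attain the minimum somewhere contribute to roots; other lines are dominated. Here the surviving (envelope) indices are i = 2, i = 1, i = 0.
Intersections between consecutive envelope lines give the roots: for adjacent envelope indices i < j the intersection is x = (a_i − a_j) / (j − i). Reading off the sorted break points: {3, 6}.
Verification: at each break x_0, at least two indices attain the minimum of min_i(a_i + i · x_0).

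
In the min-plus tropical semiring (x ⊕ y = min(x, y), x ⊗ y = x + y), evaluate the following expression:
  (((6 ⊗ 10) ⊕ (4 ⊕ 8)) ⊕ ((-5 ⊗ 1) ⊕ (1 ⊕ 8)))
(((6 ⊗ 10) ⊕ (4 ⊕ 8)) ⊕ ((-5 ⊗ 1) ⊕ (1 ⊕ 8))) = -4

Expand innermost to outermost. Recall ⊕ takes the minimum of its arguments and ⊗ takes their sum. Working out the expression (((6 ⊗ 10) ⊕ (4 ⊕ 8)) ⊕ ((-5 ⊗ 1) ⊕ (1 ⊕ 8))) gives -4.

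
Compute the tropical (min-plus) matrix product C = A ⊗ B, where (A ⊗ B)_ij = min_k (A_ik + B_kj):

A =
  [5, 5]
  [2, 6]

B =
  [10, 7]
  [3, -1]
A ⊗ B =
  [8, 4]
  [9, 5]

Apply the min-plus product entry-by-entry:
  C[0][0] = min over k of (A[0][0] + B[0][0] = 5 + 10 = 15, A[0][1] + B[1][0] = 5 + 3 = 8) = 8 (attained at k = 1)
  C[0][1] = min over k of (A[0][0] + B[0][1] = 5 + 7 = 12, A[0][1] + B[1][1] = 5 + -1 = 4) = 4 (attained at k = 1)
  C[1][0] = min over k of (A[1][0] + B[0][0] = 2 + 10 = 12, A[1][1] + B[1][0] = 6 + 3 = 9) = 9 (attained at k = 1)
  C[1][1] = min over k of (A[1][0] + B[0][1] = 2 + 7 = 9, A[1][1] + B[1][1] = 6 + -1 = 5) = 5 (attained at k = 1)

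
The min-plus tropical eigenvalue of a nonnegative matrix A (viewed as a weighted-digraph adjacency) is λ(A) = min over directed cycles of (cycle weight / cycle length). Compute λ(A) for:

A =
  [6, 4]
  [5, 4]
λ(A) = 4

Enumerate directed cycles and compute their means (weight / length). Sample:
  cycle 0 → 0: weight = 6, length = 1, mean = 6/1 ≈ 6.000
  cycle 1 → 1: weight = 4, length = 1, mean = 4/1 ≈ 4.000
  cycle 0 → 1 → 0: weight = 9, length = 2, mean = 9/2 ≈ 4.500
  cycle 1 → 0 → 1: weight = 9, length = 2, mean = 9/2 ≈ 4.500
Minimum mean = 4.000, attained e.g. along the cycle 1 → 1 with weight 4 and length 1. So λ(A) = 4/1 = 4.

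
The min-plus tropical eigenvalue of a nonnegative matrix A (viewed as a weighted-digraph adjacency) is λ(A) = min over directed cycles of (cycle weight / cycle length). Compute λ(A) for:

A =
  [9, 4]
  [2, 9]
λ(A) = 3

Enumerate directed cycles and compute their means (weight / length). Sample:
  cycle 0 → 0: weight = 9, length = 1, mean = 9/1 ≈ 9.000
  cycle 1 → 1: weight = 9, length = 1, mean = 9/1 ≈ 9.000
  cycle 0 → 1 → 0: weight = 6, length = 2, mean = 6/2 ≈ 3.000
  cycle 1 → 0 → 1: weight = 6, length = 2, mean = 6/2 ≈ 3.000
Minimum mean = 3.000, attained e.g. along the cycle 0 → 1 → 0 with weight 6 and length 2. So λ(A) = 6/2 = 3.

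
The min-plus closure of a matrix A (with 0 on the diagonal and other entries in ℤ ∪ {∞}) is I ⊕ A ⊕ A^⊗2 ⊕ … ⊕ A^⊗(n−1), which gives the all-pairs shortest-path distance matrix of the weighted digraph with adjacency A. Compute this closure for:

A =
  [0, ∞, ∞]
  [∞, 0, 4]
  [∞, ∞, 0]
Closure =
  [0, ∞, ∞]
  [∞, 0, 4]
  [∞, ∞, 0]

This is the Floyd-Warshall all-pairs shortest-path computation. For each intermediate vertex k = 0, 1, …, 2, update dist[i][j] ← min(dist[i][j], dist[i][k] + dist[k][j]). The final matrix gives, for each (i, j), the minimum total weight of any directed path from i to j (possibly empty when i = j).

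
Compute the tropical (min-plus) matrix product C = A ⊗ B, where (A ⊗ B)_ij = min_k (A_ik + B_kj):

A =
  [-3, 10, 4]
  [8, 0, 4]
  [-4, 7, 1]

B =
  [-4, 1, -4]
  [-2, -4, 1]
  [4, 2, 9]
A ⊗ B =
  [-7, -2, -7]
  [-2, -4, 1]
  [-8, -3, -8]

Apply the min-plus product entry-by-entry:
  C[0][0] = min over k of (A[0][0] + B[0][0] = -3 + -4 = -7, A[0][1] + B[1][0] = 10 + -2 = 8, A[0][2] + B[2][0] = 4 + 4 = 8) = -7 (attained at k = 0)
  C[0][1] = min over k of (A[0][0] + B[0][1] = -3 + 1 = -2, A[0][1] + B[1][1] = 10 + -4 = 6, A[0][2] + B[2][1] = 4 + 2 = 6) = -2 (attained at k = 0)
  C[0][2] = min over k of (A[0][0] + B[0][2] = -3 + -4 = -7, A[0][1] + B[1][2] = 10 + 1 = 11, A[0][2] + B[2][2] = 4 + 9 = 13) = -7 (attained at k = 0)
  C[1][0] = min over k of (A[1][0] + B[0][0] = 8 + -4 = 4, A[1][1] + B[1][0] = 0 + -2 = -2, A[1][2] + B[2][0] = 4 + 4 = 8) = -2 (attained at k = 1)
  C[1][1] = min over k of (A[1][0] + B[0][1] = 8 + 1 = 9, A[1][1] + B[1][1] = 0 + -4 = -4, A[1][2] + B[2][1] = 4 + 2 = 6) = -4 (attained at k = 1)
  C[1][2] = min over k of (A[1][0] + B[0][2] = 8 + -4 = 4, A[1][1] + B[1][2] = 0 + 1 = 1, A[1][2] + B[2][2] = 4 + 9 = 13) = 1 (attained at k = 1)
  C[2][0] = min over k of (A[2][0] + B[0][0] = -4 + -4 = -8, A[2][1] + B[1][0] = 7 + -2 = 5, A[2][2] + B[2][0] = 1 + 4 = 5) = -8 (attained at k = 0)
  C[2][1] = min over k of (A[2][0] + B[0][1] = -4 + 1 = -3, A[2][1] + B[1][1] = 7 + -4 = 3, A[2][2] + B[2][1] = 1 + 2 = 3) = -3 (attained at k = 0)
  C[2][2] = min over k of (A[2][0] + B[0][2] = -4 + -4 = -8, A[2][1] + B[1][2] = 7 + 1 = 8, A[2][2] + B[2][2] = 1 + 9 = 10) = -8 (attained at k = 0)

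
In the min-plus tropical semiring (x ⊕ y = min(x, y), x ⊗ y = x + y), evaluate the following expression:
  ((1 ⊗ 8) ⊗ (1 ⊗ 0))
((1 ⊗ 8) ⊗ (1 ⊗ 0)) = 10

Expand innermost to outermost. Recall ⊕ takes the minimum of its arguments and ⊗ takes their sum. Working out the expression ((1 ⊗ 8) ⊗ (1 ⊗ 0)) gives 10.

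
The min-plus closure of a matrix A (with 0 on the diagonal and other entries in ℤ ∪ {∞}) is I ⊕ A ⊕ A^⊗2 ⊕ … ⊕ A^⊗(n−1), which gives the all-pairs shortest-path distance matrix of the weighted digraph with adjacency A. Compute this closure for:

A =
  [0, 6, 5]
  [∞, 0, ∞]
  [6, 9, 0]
Closure =
  [0, 6, 5]
  [∞, 0, ∞]
  [6, 9, 0]

This is the Floyd-Warshall all-pairs shortest-path computation. For each intermediate vertex k = 0, 1, …, 2, update dist[i][j] ← min(dist[i][j], dist[i][k] + dist[k][j]). The final matrix gives, for each (i, j), the minimum total weight of any directed path from i to j (possibly empty when i = j).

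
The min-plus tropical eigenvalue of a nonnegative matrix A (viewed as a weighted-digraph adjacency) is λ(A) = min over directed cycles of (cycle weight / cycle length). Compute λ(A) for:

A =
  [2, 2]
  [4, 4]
λ(A) = 2

Enumerate directed cycles and compute their means (weight / length). Sample:
  cycle 0 → 0: weight = 2, length = 1, mean = 2/1 ≈ 2.000
  cycle 1 → 1: weight = 4, length = 1, mean = 4/1 ≈ 4.000
  cycle 0 → 1 → 0: weight = 6, length = 2, mean = 6/2 ≈ 3.000
  cycle 1 → 0 → 1: weight = 6, length = 2, mean = 6/2 ≈ 3.000
Minimum mean = 2.000, attained e.g. along the cycle 0 → 0 with weight 2 and length 1. So λ(A) = 2/1 = 2.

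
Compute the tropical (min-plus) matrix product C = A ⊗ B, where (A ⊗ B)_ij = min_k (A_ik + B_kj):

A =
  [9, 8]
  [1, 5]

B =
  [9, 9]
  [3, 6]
A ⊗ B =
  [11, 14]
  [8, 10]

Apply the min-plus product entry-by-entry:
  C[0][0] = min over k of (A[0][0] + B[0][0] = 9 + 9 = 18, A[0][1] + B[1][0] = 8 + 3 = 11) = 11 (attained at k = 1)
  C[0][1] = min over k of (A[0][0] + B[0][1] = 9 + 9 = 18, A[0][1] + B[1][1] = 8 + 6 = 14) = 14 (attained at k = 1)
  C[1][0] = min over k of (A[1][0] + B[0][0] = 1 + 9 = 10, A[1][1] + B[1][0] = 5 + 3 = 8) = 8 (attained at k = 1)
  C[1][1] = min over k of (A[1][0] + B[0][1] = 1 + 9 = 10, A[1][1] + B[1][1] = 5 + 6 = 11) = 10 (attained at k = 0)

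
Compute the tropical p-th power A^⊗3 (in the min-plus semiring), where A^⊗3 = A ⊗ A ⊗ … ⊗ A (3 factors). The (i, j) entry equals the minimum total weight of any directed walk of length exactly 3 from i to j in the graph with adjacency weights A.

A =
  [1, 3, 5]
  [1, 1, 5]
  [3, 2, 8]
A^⊗3 =
  [3, 5, 7]
  [3, 3, 7]
  [4, 4, 8]

Each entry (A^⊗3)_ij equals the minimum over all length-3 walks i = v_0 → v_1 → … → v_3 = j of Σ_t A[v_t][v_{t+1}]. For example, for (i, j) = (0, 2) we minimise over 9 possible intermediate vertex sequences; the minimum is 7, attained along the walk 0 → 0 → 0 → 2.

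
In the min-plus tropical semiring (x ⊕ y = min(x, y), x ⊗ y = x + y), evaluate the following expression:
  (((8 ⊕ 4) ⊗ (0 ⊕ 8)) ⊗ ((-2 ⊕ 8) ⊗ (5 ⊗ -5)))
(((8 ⊕ 4) ⊗ (0 ⊕ 8)) ⊗ ((-2 ⊕ 8) ⊗ (5 ⊗ -5))) = 2

Expand innermost to outermost. Recall ⊕ takes the minimum of its arguments and ⊗ takes their sum. Working out the expression (((8 ⊕ 4) ⊗ (0 ⊕ 8)) ⊗ ((-2 ⊕ 8) ⊗ (5 ⊗ -5))) gives 2.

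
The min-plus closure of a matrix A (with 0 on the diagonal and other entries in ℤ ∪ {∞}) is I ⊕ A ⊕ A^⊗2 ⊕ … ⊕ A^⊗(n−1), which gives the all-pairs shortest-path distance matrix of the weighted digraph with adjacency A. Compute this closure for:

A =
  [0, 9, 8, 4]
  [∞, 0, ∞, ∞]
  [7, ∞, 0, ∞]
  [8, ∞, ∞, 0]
Closure =
  [0, 9, 8, 4]
  [∞, 0, ∞, ∞]
  [7, 16, 0, 11]
  [8, 17, 16, 0]

This is the Floyd-Warshall all-pairs shortest-path computation. For each intermediate vertex k = 0, 1, …, 3, update dist[i][j] ← min(dist[i][j], dist[i][k] + dist[k][j]). The final matrix gives, for each (i, j), the minimum total weight of any directed path from i to j (possibly empty when i = j).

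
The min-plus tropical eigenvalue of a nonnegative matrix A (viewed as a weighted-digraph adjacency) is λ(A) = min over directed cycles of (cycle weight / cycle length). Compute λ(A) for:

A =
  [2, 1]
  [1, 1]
λ(A) = 1

Enumerate directed cycles and compute their means (weight / length). Sample:
  cycle 0 → 0: weight = 2, length = 1, mean = 2/1 ≈ 2.000
  cycle 1 → 1: weight = 1, length = 1, mean = 1/1 ≈ 1.000
  cycle 0 → 1 → 0: weight = 2, length = 2, mean = 2/2 ≈ 1.000
  cycle 1 → 0 → 1: weight = 2, length = 2, mean = 2/2 ≈ 1.000
Minimum mean = 1.000, attained e.g. along the cycle 1 → 1 with weight 1 and length 1. So λ(A) = 1/1 = 1.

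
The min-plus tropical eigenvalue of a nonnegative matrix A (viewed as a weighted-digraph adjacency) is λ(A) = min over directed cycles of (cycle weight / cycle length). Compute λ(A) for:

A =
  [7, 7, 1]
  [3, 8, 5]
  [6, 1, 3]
λ(A) = 5/3

Enumerate directed cycles and compute their means (weight / length). Sample:
  cycle 0 → 0: weight = 7, length = 1, mean = 7/1 ≈ 7.000
  cycle 1 → 1: weight = 8, length = 1, mean = 8/1 ≈ 8.000
  cycle 2 → 2: weight = 3, length = 1, mean = 3/1 ≈ 3.000
  cycle 0 → 1 → 0: weight = 10, length = 2, mean = 10/2 ≈ 5.000
  cycle 0 → 2 → 0: weight = 7, length = 2, mean = 7/2 ≈ 3.500
  cycle 1 → 0 → 1: weight = 10, length = 2, mean = 10/2 ≈ 5.000
Minimum mean = 1.667, attained e.g. along the cycle 0 → 2 → 1 → 0 with weight 5 and length 3. So λ(A) = 5/3 = 5/3.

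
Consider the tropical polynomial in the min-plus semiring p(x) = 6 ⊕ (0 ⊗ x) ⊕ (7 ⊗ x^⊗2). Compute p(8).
p(8) = 6

A tropical monomial a ⊗ x^⊗i evaluates to a + i · x. Evaluating each term at x = 8:
  Term 0 contributes 6 + 0 · 8 = 6
  Term 1 contributes 0 + 1 · 8 = 8
  Term 2 contributes 7 + 2 · 8 = 23
p(8) = ⊕ of these = min[6, 8, 23] = 6.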